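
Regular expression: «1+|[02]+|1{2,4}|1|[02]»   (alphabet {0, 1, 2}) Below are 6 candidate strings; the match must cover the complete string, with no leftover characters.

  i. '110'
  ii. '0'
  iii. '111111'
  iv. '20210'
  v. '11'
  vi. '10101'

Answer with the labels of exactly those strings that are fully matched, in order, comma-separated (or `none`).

i → no match
ii → match
iii → match
iv → no match
v → match
vi → no match

ii, iii, v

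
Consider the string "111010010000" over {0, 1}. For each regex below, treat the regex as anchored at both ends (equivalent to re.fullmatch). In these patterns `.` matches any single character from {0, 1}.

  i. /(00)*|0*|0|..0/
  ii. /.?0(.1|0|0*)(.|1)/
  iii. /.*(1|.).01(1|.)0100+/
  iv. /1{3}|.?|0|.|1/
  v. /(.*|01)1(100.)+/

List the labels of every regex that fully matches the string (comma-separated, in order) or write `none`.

iii

i → no match
ii → no match
iii → match
iv → no match
v → no match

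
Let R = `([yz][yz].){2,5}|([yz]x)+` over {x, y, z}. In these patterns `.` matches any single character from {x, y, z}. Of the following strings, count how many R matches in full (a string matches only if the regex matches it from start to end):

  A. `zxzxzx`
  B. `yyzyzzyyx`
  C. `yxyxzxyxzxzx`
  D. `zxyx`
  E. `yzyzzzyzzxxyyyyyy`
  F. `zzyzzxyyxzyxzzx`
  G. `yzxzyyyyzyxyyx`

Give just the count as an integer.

5

A → match
B → match
C → match
D → match
E → no match
F → match
G → no match
Total matched: 5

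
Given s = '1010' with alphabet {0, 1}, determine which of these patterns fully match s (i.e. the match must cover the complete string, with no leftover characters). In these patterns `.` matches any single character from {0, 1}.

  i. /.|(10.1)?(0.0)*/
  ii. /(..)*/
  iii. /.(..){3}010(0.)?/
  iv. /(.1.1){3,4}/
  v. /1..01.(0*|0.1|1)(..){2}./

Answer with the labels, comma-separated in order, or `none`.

i → no match
ii → match
iii → no match
iv → no match — must end with '1'
v → no match

ii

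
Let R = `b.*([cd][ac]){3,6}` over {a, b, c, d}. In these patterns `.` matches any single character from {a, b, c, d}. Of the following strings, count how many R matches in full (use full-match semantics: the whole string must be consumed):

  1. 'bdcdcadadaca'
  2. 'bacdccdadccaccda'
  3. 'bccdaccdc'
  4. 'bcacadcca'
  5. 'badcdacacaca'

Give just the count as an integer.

5

1. 'bdcdcadadaca' → match
2 → match
3. 'bccdaccdc' → match
4. 'bcacadcca' → match
5. 'badcdacacaca' → match
Total matched: 5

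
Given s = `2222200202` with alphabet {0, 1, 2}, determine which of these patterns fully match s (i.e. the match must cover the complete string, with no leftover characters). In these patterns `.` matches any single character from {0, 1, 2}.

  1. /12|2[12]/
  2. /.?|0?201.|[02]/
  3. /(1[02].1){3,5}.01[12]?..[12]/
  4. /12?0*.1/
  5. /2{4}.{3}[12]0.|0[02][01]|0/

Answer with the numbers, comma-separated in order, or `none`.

5

1 → no match
2 → no match
3 → no match — must start with `1`
4 → no match — must start with `1`
5 → match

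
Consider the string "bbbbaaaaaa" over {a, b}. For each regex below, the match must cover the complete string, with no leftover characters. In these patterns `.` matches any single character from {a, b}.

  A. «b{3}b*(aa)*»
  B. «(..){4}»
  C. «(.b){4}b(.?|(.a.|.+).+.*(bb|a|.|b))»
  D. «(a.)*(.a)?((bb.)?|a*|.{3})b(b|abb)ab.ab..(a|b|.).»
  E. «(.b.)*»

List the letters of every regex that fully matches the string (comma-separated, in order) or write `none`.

A

A → match
B → no match
C → no match
D → no match
E → no match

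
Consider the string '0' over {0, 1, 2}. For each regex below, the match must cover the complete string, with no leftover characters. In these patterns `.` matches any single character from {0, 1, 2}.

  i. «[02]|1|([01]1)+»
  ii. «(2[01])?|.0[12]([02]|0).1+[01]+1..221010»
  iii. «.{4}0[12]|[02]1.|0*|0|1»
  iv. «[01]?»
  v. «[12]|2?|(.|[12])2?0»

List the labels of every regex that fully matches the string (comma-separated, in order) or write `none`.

i, iii, iv

i → match
ii → no match
iii → match
iv → match
v → no match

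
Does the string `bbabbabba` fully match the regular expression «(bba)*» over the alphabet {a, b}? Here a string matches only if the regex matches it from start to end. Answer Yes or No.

Yes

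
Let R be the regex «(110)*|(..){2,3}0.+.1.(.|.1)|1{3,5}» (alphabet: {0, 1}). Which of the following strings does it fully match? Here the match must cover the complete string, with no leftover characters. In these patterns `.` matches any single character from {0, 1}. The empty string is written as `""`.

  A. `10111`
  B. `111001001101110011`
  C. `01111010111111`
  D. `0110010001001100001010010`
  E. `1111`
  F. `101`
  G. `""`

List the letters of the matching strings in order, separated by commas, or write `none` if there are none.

E, G

A → no match
B → no match
C → no match
D → no match
E → match
F → no match
G → match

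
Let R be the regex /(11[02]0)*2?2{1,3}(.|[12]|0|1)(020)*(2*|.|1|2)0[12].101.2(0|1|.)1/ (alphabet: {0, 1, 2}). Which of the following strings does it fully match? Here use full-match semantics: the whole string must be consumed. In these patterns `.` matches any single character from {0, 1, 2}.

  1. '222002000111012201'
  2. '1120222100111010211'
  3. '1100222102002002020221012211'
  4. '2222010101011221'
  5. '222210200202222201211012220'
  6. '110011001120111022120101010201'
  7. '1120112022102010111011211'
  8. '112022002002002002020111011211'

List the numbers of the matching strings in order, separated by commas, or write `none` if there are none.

1 → match
2 → match
3 → match
4 → match
5 → no match — must end with '1'
6 → no match
7 → match
8 → match

1, 2, 3, 4, 7, 8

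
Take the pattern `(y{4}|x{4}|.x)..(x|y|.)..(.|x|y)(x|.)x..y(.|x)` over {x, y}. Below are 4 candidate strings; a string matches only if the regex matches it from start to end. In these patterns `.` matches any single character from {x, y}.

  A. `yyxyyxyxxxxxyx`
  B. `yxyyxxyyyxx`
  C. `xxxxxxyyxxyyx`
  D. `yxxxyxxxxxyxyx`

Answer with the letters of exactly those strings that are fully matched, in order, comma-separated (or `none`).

A → no match
B → no match
C → no match
D → match

D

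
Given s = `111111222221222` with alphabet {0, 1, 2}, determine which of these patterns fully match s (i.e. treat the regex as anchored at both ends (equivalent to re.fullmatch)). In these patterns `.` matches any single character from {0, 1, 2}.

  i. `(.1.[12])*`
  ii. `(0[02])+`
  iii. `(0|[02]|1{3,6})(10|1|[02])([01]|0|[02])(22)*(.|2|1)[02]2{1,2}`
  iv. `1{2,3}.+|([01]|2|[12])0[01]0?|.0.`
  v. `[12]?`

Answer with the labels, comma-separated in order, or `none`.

i → no match
ii → no match — must start with `0`
iii → match
iv → match
v → no match

iii, iv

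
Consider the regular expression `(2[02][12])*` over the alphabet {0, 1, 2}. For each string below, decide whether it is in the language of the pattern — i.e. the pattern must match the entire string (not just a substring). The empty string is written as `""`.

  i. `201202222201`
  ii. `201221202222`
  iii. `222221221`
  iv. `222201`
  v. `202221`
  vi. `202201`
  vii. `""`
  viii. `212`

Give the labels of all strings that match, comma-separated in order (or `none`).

i → match
ii → match
iii → match
iv → match
v → match
vi → match
vii → match
viii → no match

i, ii, iii, iv, v, vi, vii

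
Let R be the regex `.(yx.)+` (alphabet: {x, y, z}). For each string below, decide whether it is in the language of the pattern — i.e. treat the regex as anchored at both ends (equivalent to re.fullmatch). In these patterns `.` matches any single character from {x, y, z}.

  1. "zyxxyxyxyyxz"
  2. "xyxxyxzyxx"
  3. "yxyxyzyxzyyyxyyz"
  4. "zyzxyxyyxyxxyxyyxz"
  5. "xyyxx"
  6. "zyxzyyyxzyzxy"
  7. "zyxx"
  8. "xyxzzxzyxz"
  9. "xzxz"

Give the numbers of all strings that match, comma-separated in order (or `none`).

2, 7

1 → no match
2 → match
3 → no match
4 → no match
5 → no match
6 → no match
7 → match
8 → no match
9 → no match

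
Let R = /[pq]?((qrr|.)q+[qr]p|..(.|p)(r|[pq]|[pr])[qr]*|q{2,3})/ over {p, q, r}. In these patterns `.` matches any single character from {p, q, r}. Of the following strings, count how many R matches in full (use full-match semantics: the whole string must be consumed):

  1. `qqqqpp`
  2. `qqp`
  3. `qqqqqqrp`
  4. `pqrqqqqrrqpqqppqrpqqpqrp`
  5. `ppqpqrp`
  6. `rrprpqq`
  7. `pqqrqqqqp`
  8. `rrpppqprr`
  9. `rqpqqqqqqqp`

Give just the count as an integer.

1

1 → no match
2 → no match
3 → match
4 → no match
5 → no match
6 → no match
7 → no match
8 → no match
9 → no match
Total matched: 1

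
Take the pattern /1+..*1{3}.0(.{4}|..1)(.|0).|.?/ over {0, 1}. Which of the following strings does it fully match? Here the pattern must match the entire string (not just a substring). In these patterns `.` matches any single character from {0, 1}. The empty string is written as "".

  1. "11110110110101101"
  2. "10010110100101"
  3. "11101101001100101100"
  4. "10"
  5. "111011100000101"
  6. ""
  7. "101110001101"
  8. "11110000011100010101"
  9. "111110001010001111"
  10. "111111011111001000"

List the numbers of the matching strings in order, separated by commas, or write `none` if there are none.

1 → no match
2 → no match
3 → no match
4. "10" → no match
5 → match
6. "" → match
7. "101110001101" → match
8 → match
9 → no match
10 → no match

5, 6, 7, 8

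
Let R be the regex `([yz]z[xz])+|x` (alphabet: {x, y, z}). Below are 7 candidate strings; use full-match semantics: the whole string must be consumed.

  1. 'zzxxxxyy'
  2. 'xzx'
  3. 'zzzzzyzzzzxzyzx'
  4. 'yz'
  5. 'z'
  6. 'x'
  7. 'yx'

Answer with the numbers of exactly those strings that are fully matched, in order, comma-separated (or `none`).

1 → no match
2 → no match
3 → no match
4 → no match
5 → no match
6 → match
7 → no match

6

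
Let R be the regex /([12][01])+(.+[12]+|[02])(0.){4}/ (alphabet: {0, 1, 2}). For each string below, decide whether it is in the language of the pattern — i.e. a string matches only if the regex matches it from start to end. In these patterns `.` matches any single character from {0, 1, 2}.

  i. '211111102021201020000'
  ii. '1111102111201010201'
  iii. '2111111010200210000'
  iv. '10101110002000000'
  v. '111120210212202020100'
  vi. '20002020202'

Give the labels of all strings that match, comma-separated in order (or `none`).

i, ii, iv, v, vi

i → match
ii → match
iii → no match
iv → match
v → match
vi. '20002020202' → match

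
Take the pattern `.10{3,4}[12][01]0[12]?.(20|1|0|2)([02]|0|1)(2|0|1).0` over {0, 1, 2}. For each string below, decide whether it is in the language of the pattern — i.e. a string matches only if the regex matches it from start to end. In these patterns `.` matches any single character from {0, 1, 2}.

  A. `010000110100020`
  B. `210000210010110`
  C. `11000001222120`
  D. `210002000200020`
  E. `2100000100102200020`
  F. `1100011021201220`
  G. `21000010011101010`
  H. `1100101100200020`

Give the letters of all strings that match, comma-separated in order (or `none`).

A, B, D, F

A → match
B → match
C → no match
D → match
E → no match
F → match
G → no match
H → no match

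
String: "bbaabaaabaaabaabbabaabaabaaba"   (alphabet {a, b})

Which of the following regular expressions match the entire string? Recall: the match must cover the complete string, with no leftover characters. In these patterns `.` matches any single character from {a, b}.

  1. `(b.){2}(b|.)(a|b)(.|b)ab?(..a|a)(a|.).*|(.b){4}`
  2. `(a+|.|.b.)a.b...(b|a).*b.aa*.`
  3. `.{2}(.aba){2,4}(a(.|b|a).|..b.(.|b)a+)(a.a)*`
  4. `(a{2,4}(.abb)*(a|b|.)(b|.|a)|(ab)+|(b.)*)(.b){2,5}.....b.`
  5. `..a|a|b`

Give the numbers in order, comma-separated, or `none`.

1 → no match
2 → no match
3 → match
4 → no match
5 → no match

3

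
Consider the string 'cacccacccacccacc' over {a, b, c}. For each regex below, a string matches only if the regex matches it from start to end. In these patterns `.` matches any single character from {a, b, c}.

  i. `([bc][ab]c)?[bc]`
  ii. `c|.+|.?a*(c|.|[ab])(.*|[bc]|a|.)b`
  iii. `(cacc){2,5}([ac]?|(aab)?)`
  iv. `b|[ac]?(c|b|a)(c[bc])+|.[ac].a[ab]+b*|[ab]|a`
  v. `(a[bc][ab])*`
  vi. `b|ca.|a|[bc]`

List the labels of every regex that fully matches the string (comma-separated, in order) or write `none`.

ii, iii

i → no match
ii → match
iii → match
iv → no match
v → no match
vi → no match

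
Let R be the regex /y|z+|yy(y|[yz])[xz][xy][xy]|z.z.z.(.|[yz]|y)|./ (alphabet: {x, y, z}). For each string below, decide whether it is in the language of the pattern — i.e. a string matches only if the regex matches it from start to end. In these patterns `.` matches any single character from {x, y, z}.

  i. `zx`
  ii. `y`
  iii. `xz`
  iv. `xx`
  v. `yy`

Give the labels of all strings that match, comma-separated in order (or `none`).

ii

i → no match
ii → match
iii → no match
iv → no match
v → no match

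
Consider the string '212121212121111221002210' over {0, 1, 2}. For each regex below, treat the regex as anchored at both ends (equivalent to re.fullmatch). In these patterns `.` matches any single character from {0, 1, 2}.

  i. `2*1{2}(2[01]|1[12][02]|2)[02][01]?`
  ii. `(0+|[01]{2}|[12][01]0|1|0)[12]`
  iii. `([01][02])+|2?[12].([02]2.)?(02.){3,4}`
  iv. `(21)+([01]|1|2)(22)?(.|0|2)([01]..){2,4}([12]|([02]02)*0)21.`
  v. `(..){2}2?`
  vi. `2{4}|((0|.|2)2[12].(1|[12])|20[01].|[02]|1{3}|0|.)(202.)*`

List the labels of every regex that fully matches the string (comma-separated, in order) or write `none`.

iv

i → no match
ii → no match
iii → no match
iv → match
v → no match
vi → no match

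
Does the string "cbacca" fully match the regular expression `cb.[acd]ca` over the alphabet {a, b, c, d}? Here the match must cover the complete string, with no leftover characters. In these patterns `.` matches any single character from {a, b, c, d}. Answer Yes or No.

Yes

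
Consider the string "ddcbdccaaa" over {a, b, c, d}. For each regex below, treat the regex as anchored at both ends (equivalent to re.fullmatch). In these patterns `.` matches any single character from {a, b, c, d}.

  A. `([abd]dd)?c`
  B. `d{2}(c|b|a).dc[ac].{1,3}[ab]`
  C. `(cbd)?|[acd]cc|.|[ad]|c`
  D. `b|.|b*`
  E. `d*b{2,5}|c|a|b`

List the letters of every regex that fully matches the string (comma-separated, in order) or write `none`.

A → no match — must end with "c"
B → match
C → no match
D → no match
E → no match

B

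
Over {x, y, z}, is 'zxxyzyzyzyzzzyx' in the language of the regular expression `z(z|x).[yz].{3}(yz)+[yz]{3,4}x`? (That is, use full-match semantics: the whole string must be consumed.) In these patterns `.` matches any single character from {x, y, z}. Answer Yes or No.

Yes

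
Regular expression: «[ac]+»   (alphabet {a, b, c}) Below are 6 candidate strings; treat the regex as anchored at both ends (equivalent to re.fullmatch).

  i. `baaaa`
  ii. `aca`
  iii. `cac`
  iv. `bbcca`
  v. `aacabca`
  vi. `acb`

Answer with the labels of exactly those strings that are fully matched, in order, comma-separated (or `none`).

ii, iii

i → no match
ii → match
iii → match
iv → no match
v → no match
vi → no match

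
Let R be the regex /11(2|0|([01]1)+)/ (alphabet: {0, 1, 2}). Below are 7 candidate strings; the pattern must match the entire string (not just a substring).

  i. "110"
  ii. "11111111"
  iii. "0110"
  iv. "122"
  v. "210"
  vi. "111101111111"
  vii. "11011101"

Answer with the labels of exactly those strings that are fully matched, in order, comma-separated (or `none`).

i, ii, vi, vii

i → match
ii → match
iii → no match — must start with "11"
iv → no match — must start with "11"
v → no match — must start with "11"
vi → match
vii → match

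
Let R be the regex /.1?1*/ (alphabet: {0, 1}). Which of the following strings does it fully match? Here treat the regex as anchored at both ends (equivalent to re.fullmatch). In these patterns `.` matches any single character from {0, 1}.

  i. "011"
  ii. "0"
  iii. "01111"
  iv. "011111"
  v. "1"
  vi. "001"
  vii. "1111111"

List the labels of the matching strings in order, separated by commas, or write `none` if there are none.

i, ii, iii, iv, v, vii

i → match
ii → match
iii → match
iv → match
v → match
vi → no match
vii → match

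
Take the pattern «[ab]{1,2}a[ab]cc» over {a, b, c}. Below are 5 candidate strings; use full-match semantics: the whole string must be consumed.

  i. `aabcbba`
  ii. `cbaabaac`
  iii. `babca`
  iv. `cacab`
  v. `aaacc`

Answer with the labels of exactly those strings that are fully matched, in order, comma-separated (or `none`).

v

i → no match — must end with `cc`
ii → no match — must end with `cc`
iii → no match — must end with `cc`
iv → no match — must end with `cc`
v → match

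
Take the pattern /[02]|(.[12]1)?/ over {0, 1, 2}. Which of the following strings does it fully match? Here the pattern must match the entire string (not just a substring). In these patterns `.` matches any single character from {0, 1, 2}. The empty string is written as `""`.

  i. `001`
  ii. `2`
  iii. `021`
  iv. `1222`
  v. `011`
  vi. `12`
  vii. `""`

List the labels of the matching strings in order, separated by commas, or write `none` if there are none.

i → no match
ii → match
iii → match
iv → no match
v → match
vi → no match
vii → match

ii, iii, v, vii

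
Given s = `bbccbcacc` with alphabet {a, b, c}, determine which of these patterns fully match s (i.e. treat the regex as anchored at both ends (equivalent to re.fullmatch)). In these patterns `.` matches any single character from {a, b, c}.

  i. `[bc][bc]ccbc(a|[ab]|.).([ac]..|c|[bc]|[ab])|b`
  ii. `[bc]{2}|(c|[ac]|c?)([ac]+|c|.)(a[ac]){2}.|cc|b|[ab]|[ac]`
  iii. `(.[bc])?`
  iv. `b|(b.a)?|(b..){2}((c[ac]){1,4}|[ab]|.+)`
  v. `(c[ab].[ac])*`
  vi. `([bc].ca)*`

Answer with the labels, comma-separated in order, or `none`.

i → match
ii → no match
iii → no match
iv → no match
v → no match
vi → no match

i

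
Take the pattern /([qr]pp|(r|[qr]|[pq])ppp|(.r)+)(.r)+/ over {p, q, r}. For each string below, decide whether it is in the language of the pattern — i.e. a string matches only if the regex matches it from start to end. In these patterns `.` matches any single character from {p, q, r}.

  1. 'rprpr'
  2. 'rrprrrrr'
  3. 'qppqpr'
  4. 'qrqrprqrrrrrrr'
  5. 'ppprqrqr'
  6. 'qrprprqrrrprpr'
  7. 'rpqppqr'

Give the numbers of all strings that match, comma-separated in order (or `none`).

1 → no match
2 → match
3 → no match
4 → match
5 → no match
6 → match
7 → no match

2, 4, 6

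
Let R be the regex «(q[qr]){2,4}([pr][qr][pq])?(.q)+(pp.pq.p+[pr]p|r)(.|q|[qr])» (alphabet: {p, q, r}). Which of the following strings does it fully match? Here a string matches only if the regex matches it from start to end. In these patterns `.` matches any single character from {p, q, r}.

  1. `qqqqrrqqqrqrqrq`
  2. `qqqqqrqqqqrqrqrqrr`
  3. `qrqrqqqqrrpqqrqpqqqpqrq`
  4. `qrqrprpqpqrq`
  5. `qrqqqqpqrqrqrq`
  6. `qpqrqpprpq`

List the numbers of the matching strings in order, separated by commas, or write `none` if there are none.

1 → match
2 → match
3 → match
4. `qrqrprpqpqrq` → no match
5 → match
6. `qpqrqpprpq` → no match

1, 2, 3, 5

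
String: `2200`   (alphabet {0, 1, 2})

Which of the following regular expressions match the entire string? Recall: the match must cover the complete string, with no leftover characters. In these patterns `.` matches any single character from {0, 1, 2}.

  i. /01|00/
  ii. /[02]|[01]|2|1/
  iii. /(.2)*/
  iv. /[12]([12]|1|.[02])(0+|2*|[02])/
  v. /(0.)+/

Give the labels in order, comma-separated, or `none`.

i → no match
ii → no match
iii → no match
iv → match
v → no match — must start with `0`

iv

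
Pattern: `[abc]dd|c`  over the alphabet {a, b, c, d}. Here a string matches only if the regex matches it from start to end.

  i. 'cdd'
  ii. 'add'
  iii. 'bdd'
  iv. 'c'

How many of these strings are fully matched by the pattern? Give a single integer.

i → match
ii → match
iii → match
iv → match
Total matched: 4

4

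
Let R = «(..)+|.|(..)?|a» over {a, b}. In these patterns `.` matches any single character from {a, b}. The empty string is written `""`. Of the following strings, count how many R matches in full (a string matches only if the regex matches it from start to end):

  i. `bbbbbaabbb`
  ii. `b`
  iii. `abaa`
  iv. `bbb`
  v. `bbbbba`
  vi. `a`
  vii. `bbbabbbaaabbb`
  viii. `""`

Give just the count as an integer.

i → match
ii → match
iii → match
iv → no match
v → match
vi → match
vii → no match
viii → match
Total matched: 6

6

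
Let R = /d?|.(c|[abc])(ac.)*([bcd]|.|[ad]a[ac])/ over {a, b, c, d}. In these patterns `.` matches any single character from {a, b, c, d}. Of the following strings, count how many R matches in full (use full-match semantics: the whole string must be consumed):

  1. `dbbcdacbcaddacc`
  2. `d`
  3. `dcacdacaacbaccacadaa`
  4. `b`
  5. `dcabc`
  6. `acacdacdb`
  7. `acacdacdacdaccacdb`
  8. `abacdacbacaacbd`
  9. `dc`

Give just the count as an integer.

1 → no match
2 → match
3 → match
4 → no match
5 → no match
6 → match
7 → match
8 → match
9 → no match
Total matched: 5

5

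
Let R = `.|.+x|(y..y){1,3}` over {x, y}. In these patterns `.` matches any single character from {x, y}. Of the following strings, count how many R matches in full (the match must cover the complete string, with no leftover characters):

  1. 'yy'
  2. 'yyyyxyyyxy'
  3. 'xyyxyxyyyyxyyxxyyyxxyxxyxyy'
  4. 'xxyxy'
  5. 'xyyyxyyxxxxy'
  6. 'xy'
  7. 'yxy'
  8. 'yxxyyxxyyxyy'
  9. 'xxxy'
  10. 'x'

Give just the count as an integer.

2

1. 'yy' → no match
2. 'yyyyxyyyxy' → no match
3 → no match
4. 'xxyxy' → no match
5. 'xyyyxyyxxxxy' → no match
6. 'xy' → no match
7. 'yxy' → no match
8. 'yxxyyxxyyxyy' → match
9. 'xxxy' → no match
10. 'x' → match
Total matched: 2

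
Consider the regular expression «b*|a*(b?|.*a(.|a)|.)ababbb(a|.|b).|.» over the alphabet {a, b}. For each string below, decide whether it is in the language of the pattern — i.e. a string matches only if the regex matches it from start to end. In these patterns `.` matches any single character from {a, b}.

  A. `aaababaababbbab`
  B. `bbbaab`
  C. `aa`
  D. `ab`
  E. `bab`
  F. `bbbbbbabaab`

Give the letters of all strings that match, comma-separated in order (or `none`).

A → no match
B → no match
C → no match
D → no match
E → no match
F → no match

none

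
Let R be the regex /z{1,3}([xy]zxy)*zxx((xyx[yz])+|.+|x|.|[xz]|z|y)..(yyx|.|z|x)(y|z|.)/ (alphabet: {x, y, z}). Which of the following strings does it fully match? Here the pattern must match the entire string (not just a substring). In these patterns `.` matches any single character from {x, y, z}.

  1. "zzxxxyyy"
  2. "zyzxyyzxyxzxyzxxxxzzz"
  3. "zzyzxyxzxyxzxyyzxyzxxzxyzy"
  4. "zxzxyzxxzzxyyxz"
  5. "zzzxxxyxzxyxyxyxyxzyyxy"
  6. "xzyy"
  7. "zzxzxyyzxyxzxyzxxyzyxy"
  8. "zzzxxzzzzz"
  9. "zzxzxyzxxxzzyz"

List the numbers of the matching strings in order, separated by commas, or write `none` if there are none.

1 → no match
2 → match
3 → match
4 → match
5 → match
6 → no match — must start with "z"
7 → match
8 → match
9 → match

2, 3, 4, 5, 7, 8, 9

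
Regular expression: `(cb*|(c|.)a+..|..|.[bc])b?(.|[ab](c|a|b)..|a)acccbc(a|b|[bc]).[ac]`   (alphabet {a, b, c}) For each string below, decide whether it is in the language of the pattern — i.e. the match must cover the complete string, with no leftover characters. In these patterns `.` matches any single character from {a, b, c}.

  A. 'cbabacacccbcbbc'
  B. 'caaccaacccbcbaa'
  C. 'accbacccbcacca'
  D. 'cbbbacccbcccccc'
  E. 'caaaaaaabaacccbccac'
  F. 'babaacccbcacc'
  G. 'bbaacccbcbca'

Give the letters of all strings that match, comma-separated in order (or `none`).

A → match
B → match
C → no match
D → no match
E → match
F → match
G → match

A, B, E, F, G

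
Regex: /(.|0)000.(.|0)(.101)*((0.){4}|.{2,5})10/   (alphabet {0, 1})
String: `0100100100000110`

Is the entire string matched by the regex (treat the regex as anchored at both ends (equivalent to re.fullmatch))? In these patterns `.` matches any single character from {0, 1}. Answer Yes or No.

No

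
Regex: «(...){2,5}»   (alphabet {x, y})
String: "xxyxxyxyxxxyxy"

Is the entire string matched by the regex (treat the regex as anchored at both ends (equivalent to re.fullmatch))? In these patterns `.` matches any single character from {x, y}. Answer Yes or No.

No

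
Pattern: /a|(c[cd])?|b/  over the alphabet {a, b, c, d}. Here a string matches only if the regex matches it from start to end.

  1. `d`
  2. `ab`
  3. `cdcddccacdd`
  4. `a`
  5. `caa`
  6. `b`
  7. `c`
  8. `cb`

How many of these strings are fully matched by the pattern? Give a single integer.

2

1. `d` → no match
2. `ab` → no match
3. `cdcddccacdd` → no match
4. `a` → match
5. `caa` → no match
6. `b` → match
7. `c` → no match
8. `cb` → no match
Total matched: 2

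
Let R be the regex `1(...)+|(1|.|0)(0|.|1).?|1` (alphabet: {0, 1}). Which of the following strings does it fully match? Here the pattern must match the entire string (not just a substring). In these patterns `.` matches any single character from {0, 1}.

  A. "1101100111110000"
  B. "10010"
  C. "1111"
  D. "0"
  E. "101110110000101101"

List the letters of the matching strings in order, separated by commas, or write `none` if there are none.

A → match
B. "10010" → no match
C. "1111" → match
D. "0" → no match
E → no match

A, C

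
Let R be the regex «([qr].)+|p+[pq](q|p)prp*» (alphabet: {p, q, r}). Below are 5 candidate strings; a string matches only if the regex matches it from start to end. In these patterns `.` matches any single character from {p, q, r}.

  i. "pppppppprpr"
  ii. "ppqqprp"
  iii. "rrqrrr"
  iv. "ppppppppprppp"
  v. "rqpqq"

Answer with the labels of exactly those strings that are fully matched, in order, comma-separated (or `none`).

ii, iii, iv

i. "pppppppprpr" → no match
ii. "ppqqprp" → match
iii. "rrqrrr" → match
iv → match
v. "rqpqq" → no match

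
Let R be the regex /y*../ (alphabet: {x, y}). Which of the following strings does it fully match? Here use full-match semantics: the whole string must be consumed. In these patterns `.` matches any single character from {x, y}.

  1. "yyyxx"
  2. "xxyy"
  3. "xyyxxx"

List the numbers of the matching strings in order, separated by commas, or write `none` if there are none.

1

1 → match
2 → no match
3 → no match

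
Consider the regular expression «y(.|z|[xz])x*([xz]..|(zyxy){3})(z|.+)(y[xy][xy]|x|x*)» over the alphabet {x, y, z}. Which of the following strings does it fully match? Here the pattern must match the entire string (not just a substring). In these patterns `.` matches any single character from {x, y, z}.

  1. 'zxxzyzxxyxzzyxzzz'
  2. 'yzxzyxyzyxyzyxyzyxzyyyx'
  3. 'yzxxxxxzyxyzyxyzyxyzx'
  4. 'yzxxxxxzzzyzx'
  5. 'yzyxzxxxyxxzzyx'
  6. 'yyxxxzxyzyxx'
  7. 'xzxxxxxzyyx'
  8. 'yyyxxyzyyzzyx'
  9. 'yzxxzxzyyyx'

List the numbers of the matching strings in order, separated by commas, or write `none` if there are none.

1 → no match — must start with 'y'
2 → match
3 → match
4 → match
5 → no match
6. 'yyxxxzxyzyxx' → match
7. 'xzxxxxxzyyx' → no match — must start with 'y'
8 → no match
9. 'yzxxzxzyyyx' → match

2, 3, 4, 6, 9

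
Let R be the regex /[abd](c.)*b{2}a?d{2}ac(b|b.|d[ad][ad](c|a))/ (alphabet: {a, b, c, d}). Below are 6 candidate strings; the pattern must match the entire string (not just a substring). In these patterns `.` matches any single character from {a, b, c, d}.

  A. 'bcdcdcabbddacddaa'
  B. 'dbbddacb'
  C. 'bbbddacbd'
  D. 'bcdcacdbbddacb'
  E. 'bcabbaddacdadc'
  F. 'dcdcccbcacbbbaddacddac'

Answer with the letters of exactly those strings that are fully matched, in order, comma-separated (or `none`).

A, B, C, D, E, F

A → match
B → match
C → match
D → match
E → match
F → match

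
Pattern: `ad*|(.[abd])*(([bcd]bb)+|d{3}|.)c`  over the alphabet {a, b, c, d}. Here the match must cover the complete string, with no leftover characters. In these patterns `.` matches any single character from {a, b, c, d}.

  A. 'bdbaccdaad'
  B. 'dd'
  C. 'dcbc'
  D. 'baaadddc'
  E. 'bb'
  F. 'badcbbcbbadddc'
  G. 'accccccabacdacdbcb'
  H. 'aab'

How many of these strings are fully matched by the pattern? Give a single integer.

A → no match
B → no match
C → no match
D → match
E → no match
F → no match
G → no match
H → no match
Total matched: 1

1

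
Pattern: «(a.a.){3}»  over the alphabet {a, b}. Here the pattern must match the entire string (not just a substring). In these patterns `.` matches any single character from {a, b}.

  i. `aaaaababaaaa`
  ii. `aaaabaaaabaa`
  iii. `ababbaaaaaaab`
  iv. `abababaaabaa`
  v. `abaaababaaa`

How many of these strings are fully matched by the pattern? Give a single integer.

i → match
ii → no match
iii → no match
iv → match
v → no match
Total matched: 2

2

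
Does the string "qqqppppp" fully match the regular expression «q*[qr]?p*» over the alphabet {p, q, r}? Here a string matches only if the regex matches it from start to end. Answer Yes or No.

Yes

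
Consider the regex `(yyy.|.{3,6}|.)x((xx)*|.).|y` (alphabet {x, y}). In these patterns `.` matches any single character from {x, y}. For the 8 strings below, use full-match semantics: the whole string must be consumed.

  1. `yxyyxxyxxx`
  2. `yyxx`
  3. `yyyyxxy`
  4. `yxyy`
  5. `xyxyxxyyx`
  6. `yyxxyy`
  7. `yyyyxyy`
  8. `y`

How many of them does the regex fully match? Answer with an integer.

1 → no match
2 → no match
3 → match
4 → match
5 → no match
6 → match
7 → match
8 → match
Total matched: 5

5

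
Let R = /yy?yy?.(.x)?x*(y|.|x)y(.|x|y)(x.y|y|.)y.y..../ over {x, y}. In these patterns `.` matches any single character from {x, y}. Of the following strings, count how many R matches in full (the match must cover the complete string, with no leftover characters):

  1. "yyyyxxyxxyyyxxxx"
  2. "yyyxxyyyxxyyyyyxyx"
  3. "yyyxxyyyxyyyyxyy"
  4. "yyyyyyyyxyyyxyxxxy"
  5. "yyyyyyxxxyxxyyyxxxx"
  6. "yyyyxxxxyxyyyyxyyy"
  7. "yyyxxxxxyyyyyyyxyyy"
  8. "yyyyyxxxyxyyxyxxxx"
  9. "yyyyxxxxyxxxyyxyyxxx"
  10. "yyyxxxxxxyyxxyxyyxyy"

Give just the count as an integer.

10

1 → match
2 → match
3 → match
4 → match
5 → match
6 → match
7 → match
8 → match
9 → match
10 → match
Total matched: 10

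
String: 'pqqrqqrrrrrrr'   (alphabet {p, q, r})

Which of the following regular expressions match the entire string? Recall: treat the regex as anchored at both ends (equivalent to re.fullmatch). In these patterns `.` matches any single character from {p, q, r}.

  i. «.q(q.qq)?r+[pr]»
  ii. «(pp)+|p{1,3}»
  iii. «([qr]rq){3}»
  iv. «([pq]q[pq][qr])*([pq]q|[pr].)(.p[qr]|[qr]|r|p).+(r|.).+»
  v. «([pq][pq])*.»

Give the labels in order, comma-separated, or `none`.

i, iv

i → match
ii → no match
iii → no match — must end with 'rq'
iv → match
v → no match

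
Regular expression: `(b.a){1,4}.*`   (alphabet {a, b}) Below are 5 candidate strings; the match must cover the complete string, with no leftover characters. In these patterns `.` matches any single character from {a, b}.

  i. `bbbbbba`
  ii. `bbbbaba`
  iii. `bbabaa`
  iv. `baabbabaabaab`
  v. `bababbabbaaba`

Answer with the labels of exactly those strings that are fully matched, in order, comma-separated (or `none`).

i → no match
ii → no match
iii → match
iv → match
v → no match

iii, iv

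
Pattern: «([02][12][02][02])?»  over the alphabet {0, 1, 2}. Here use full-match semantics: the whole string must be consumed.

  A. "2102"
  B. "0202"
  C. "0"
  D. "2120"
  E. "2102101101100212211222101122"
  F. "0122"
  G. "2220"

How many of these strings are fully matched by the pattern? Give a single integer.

A. "2102" → match
B. "0202" → match
C. "0" → no match
D. "2120" → match
E → no match
F. "0122" → match
G. "2220" → match
Total matched: 5

5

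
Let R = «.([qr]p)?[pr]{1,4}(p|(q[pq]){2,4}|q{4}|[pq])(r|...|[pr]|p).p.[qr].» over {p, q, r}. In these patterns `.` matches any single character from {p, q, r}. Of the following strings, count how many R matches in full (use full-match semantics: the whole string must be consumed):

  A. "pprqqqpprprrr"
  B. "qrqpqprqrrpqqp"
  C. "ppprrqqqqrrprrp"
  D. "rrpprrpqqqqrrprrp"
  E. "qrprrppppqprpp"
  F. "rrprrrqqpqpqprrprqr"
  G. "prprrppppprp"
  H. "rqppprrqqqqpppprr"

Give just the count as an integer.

6

A → match
B → match
C → match
D → match
E → no match
F → no match
G → match
H → match
Total matched: 6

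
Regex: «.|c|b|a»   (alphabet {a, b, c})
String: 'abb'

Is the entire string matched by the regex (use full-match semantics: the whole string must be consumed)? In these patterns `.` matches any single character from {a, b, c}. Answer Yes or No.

No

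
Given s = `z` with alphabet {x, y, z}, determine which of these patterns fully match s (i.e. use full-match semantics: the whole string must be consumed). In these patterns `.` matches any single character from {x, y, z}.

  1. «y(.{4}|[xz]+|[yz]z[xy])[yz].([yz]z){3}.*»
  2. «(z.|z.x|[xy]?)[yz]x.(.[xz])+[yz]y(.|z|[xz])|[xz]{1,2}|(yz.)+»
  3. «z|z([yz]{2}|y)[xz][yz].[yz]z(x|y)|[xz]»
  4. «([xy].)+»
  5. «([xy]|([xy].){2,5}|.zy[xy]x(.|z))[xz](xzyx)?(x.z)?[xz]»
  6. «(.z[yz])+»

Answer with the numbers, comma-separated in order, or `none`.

2, 3

1 → no match — must start with `y`
2 → match
3 → match
4 → no match
5 → no match
6 → no match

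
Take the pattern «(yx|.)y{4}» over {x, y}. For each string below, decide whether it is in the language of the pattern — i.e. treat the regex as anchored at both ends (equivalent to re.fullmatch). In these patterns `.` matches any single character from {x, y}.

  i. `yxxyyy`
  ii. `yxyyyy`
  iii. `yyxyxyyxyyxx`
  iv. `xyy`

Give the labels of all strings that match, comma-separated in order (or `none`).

ii

i → no match
ii → match
iii → no match — must end with `y`
iv → no match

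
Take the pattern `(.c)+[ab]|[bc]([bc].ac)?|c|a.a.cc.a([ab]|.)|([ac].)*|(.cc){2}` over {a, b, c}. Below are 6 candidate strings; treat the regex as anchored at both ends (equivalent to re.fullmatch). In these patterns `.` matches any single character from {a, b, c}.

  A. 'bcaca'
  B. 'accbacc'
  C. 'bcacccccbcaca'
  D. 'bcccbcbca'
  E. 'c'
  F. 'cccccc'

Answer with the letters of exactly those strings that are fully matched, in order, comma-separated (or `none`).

A, C, D, E, F

A → match
B → no match
C → match
D → match
E → match
F → match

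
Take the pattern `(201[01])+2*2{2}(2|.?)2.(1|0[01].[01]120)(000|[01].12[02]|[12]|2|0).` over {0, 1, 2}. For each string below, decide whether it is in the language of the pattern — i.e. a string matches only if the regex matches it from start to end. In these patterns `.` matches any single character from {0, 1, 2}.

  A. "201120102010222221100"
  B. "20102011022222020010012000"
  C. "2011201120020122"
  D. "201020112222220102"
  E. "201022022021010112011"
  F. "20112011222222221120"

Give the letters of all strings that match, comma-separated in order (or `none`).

A → match
B → no match
C → no match
D → match
E → no match
F → match

A, D, F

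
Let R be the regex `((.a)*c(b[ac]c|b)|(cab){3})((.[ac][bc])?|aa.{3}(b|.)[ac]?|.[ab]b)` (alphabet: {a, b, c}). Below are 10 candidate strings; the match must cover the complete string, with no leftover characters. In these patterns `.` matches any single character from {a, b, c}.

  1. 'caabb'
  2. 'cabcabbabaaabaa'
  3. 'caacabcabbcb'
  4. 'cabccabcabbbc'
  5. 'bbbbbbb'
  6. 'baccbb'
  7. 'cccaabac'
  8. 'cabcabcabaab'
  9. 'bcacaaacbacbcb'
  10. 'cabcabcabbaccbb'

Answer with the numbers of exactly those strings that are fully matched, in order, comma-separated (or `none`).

1 → no match
2 → no match
3 → no match
4 → no match
5 → no match
6 → no match
7 → no match
8 → match
9 → no match
10 → no match

8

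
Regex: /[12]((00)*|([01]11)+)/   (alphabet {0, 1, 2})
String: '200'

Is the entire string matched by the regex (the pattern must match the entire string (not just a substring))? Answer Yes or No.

Yes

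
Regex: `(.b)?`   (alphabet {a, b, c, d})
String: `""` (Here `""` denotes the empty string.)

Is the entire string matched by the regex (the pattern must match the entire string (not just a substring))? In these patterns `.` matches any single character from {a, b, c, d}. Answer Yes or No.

Yes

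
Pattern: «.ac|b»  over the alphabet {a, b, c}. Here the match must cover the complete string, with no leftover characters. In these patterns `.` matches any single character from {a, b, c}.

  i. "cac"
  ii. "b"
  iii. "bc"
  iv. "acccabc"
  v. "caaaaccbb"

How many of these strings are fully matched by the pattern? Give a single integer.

2

i. "cac" → match
ii. "b" → match
iii. "bc" → no match
iv. "acccabc" → no match
v. "caaaaccbb" → no match
Total matched: 2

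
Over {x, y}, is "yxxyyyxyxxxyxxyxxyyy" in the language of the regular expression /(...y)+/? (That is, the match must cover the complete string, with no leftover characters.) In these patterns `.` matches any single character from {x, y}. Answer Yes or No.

No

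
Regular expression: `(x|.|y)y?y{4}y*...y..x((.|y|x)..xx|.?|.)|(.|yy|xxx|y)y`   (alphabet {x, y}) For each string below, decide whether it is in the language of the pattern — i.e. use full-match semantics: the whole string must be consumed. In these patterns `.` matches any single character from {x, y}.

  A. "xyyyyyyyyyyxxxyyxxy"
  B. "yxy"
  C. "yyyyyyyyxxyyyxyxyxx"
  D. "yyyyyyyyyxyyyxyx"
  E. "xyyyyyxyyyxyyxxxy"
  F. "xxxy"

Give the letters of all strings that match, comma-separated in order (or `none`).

A → match
B → no match
C → match
D → match
E → no match
F → match

A, C, D, F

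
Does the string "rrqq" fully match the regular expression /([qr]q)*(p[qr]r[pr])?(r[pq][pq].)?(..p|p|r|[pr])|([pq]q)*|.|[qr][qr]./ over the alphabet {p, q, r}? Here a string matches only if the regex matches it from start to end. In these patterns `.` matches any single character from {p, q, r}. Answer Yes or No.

No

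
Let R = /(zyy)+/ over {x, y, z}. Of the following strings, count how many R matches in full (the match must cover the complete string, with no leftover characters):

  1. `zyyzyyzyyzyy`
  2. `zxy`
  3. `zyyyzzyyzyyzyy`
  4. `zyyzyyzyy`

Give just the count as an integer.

1 → match
2 → no match — must start with `zyy`
3 → no match
4 → match
Total matched: 2

2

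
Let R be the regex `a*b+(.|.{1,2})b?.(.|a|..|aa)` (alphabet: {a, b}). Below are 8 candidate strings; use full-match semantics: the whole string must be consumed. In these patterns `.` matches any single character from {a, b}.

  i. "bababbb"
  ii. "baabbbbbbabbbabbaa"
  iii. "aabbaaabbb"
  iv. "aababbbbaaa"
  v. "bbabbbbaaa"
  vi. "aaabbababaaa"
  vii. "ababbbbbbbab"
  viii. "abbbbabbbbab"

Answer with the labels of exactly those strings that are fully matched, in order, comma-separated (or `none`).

none

i → no match
ii → no match
iii → no match
iv → no match
v → no match
vi → no match
vii → no match
viii → no match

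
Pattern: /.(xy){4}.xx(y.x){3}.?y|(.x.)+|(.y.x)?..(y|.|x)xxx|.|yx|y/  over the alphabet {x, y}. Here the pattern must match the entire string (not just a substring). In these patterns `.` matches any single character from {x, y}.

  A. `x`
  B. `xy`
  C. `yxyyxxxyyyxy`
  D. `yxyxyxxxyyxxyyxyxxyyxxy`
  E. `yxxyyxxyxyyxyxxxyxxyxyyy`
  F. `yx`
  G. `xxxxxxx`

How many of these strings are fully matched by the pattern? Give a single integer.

A → match
B → no match
C → no match
D → no match
E → no match
F → match
G → no match
Total matched: 2

2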